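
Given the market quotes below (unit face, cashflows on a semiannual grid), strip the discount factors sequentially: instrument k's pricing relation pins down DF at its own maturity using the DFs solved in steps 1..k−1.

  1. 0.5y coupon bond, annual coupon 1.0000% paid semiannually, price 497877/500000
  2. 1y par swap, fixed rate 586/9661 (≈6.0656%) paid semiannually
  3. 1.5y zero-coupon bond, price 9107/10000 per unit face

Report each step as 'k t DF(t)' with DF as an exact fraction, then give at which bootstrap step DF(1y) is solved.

1 1/2 2477/2500
2 1 4707/5000
3 3/2 9107/10000
DF(1y) is solved at step 2

step 1 [0.5y] bond c/2=1/200: DF=(497877/500000 − 1/200·(0))/(1+1/200) = 2477/2500 ≈ 0.990800
step 2 [1y] swap r/2=293/9661: DF=(1 − 293/9661·(0.990800))/(1+293/9661) = 4707/5000 ≈ 0.941400
step 3 [1.5y] zero: DF = P = 9107/10000 ≈ 0.910700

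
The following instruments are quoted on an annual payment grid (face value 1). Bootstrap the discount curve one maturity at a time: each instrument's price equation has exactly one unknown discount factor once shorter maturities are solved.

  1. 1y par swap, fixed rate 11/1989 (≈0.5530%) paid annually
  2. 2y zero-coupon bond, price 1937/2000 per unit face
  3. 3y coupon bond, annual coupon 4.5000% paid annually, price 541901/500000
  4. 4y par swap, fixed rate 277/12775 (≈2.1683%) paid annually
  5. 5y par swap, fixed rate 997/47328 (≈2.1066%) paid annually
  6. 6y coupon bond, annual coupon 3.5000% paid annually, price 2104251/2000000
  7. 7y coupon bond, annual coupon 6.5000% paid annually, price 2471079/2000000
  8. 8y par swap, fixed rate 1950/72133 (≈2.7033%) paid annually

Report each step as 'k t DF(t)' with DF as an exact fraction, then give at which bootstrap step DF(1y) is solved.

1 1 1989/2000
2 2 1937/2000
3 3 4763/5000
4 4 9169/10000
5 5 9003/10000
6 6 1713/2000
7 7 819/1000
8 8 161/200
DF(1y) is solved at step 1

step 1 [1y] swap r/1=11/1989: DF=(1 − 11/1989·(0))/(1+11/1989) = 1989/2000 ≈ 0.994500
step 2 [2y] zero: DF = P = 1937/2000 ≈ 0.968500
step 3 [3y] bond c/1=9/200: DF=(541901/500000 − 9/200·(0.994500+0.968500))/(1+9/200) = 4763/5000 ≈ 0.952600
step 4 [4y] swap r/1=277/12775: DF=(1 − 277/12775·(0.994500+0.968500+0.952600))/(1+277/12775) = 9169/10000 ≈ 0.916900
step 5 [5y] swap r/1=997/47328: DF=(1 − 997/47328·(0.994500+0.968500+0.952600+0.916900))/(1+997/47328) = 9003/10000 ≈ 0.900300
step 6 [6y] bond c/1=7/200: DF=(2104251/2000000 − 7/200·(0.994500+0.968500+0.952600+0.916900+0.900300))/(1+7/200) = 1713/2000 ≈ 0.856500
step 7 [7y] bond c/1=13/200: DF=(2471079/2000000 − 13/200·(0.994500+0.968500+0.952600+0.916900+0.900300+0.856500))/(1+13/200) = 819/1000 ≈ 0.819000
step 8 [8y] swap r/1=1950/72133: DF=(1 − 1950/72133·(0.994500+0.968500+0.952600+0.916900+0.900300+0.856500+0.819000))/(1+1950/72133) = 161/200 ≈ 0.805000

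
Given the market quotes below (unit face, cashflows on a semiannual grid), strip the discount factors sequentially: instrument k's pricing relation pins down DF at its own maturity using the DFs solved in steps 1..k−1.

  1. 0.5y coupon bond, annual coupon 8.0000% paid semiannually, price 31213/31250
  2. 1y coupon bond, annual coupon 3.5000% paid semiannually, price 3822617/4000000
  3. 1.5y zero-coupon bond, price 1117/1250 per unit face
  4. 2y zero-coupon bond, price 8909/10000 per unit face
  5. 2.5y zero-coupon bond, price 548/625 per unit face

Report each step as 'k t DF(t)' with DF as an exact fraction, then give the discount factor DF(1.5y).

1 1/2 2401/2500
2 1 9227/10000
3 3/2 1117/1250
4 2 8909/10000
5 5/2 548/625
DF(1.5y) = 1117/1250 ≈ 0.893600

step 1 [0.5y] bond c/2=1/25: DF=(31213/31250 − 1/25·(0))/(1+1/25) = 2401/2500 ≈ 0.960400
step 2 [1y] bond c/2=7/400: DF=(3822617/4000000 − 7/400·(0.960400))/(1+7/400) = 9227/10000 ≈ 0.922700
step 3 [1.5y] zero: DF = P = 1117/1250 ≈ 0.893600
step 4 [2y] zero: DF = P = 8909/10000 ≈ 0.890900
step 5 [2.5y] zero: DF = P = 548/625 ≈ 0.876800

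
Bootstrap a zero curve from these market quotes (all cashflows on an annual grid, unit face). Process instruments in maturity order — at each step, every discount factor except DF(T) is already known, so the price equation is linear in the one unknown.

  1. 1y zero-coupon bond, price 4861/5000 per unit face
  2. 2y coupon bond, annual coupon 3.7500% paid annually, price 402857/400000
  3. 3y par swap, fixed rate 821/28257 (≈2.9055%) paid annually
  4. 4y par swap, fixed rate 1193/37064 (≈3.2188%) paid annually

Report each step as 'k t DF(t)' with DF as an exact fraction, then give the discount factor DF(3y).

step 1 [1y] zero: DF = P = 4861/5000 ≈ 0.972200
step 2 [2y] bond c/1=3/80: DF=(402857/400000 − 3/80·(0.972200))/(1+3/80) = 2339/2500 ≈ 0.935600
step 3 [3y] swap r/1=821/28257: DF=(1 − 821/28257·(0.972200+0.935600))/(1+821/28257) = 9179/10000 ≈ 0.917900
step 4 [4y] swap r/1=1193/37064: DF=(1 − 1193/37064·(0.972200+0.935600+0.917900))/(1+1193/37064) = 8807/10000 ≈ 0.880700

1 1 4861/5000
2 2 2339/2500
3 3 9179/10000
4 4 8807/10000
DF(3y) = 9179/10000 ≈ 0.917900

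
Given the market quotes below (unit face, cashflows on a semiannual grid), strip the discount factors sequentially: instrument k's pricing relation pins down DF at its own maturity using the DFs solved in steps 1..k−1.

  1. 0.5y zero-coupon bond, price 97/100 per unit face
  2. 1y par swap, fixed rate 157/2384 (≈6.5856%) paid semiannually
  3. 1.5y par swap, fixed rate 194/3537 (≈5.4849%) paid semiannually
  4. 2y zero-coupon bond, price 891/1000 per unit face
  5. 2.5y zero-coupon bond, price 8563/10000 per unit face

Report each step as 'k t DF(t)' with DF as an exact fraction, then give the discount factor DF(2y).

1 1/2 97/100
2 1 2343/2500
3 3/2 1153/1250
4 2 891/1000
5 5/2 8563/10000
DF(2y) = 891/1000 ≈ 0.891000

step 1 [0.5y] zero: DF = P = 97/100 ≈ 0.970000
step 2 [1y] swap r/2=157/4768: DF=(1 − 157/4768·(0.970000))/(1+157/4768) = 2343/2500 ≈ 0.937200
step 3 [1.5y] swap r/2=97/3537: DF=(1 − 97/3537·(0.970000+0.937200))/(1+97/3537) = 1153/1250 ≈ 0.922400
step 4 [2y] zero: DF = P = 891/1000 ≈ 0.891000
step 5 [2.5y] zero: DF = P = 8563/10000 ≈ 0.856300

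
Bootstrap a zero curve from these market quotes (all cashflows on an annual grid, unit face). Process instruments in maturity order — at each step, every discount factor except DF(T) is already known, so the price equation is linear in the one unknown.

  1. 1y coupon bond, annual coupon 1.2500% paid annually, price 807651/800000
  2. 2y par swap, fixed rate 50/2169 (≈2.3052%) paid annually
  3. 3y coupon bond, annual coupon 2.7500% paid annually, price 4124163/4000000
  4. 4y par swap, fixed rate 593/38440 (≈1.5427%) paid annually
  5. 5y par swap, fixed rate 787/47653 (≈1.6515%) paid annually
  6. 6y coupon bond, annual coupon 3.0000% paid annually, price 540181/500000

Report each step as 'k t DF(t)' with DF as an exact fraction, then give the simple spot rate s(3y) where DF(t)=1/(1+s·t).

step 1 [1y] bond c/1=1/80: DF=(807651/800000 − 1/80·(0))/(1+1/80) = 9971/10000 ≈ 0.997100
step 2 [2y] swap r/1=50/2169: DF=(1 − 50/2169·(0.997100))/(1+50/2169) = 191/200 ≈ 0.955000
step 3 [3y] bond c/1=11/400: DF=(4124163/4000000 − 11/400·(0.997100+0.955000))/(1+11/400) = 1189/1250 ≈ 0.951200
step 4 [4y] swap r/1=593/38440: DF=(1 − 593/38440·(0.997100+0.955000+0.951200))/(1+593/38440) = 9407/10000 ≈ 0.940700
step 5 [5y] swap r/1=787/47653: DF=(1 − 787/47653·(0.997100+0.955000+0.951200+0.940700))/(1+787/47653) = 9213/10000 ≈ 0.921300
step 6 [6y] bond c/1=3/100: DF=(540181/500000 − 3/100·(0.997100+0.955000+0.951200+0.940700+0.921300))/(1+3/100) = 9101/10000 ≈ 0.910100

1 1 9971/10000
2 2 191/200
3 3 1189/1250
4 4 9407/10000
5 5 9213/10000
6 6 9101/10000
s(3y) = (1/(1189/1250) − 1)/(3) = 61/3567 ≈ 1.7101%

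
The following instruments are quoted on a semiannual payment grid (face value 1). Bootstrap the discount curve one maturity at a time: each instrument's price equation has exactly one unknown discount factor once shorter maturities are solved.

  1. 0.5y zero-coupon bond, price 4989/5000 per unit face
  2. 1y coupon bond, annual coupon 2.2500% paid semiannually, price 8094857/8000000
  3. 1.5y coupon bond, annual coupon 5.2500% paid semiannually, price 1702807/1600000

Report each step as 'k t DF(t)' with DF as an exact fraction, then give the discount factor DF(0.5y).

1 1/2 4989/5000
2 1 1979/2000
3 3/2 4931/5000
DF(0.5y) = 4989/5000 ≈ 0.997800

step 1 [0.5y] zero: DF = P = 4989/5000 ≈ 0.997800
step 2 [1y] bond c/2=9/800: DF=(8094857/8000000 − 9/800·(0.997800))/(1+9/800) = 1979/2000 ≈ 0.989500
step 3 [1.5y] bond c/2=21/800: DF=(1702807/1600000 − 21/800·(0.997800+0.989500))/(1+21/800) = 4931/5000 ≈ 0.986200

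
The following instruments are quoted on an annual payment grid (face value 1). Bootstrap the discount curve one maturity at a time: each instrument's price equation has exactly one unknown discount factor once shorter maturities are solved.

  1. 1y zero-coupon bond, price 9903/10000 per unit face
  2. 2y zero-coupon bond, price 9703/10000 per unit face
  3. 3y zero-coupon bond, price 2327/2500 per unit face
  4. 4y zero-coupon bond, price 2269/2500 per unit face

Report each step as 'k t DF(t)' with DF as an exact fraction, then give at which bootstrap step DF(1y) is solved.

1 1 9903/10000
2 2 9703/10000
3 3 2327/2500
4 4 2269/2500
DF(1y) is solved at step 1

step 1 [1y] zero: DF = P = 9903/10000 ≈ 0.990300
step 2 [2y] zero: DF = P = 9703/10000 ≈ 0.970300
step 3 [3y] zero: DF = P = 2327/2500 ≈ 0.930800
step 4 [4y] zero: DF = P = 2269/2500 ≈ 0.907600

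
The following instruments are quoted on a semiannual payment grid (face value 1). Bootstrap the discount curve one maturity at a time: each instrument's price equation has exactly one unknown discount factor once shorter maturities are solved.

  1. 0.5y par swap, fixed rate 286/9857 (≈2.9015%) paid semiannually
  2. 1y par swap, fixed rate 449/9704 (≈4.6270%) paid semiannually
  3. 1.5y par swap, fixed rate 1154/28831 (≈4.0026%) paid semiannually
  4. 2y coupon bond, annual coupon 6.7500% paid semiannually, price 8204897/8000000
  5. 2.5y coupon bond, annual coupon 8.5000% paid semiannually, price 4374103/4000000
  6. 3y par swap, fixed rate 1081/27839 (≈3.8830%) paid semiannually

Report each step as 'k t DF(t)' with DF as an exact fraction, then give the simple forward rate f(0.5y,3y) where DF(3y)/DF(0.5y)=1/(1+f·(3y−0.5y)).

1 1/2 9857/10000
2 1 9551/10000
3 3/2 9423/10000
4 2 449/500
5 5/2 2237/2500
6 3 8919/10000
f(0.5y,3y) = ((9857/10000)/(8919/10000) − 1)/(5/2) = 1876/44595 ≈ 4.2067%

step 1 [0.5y] swap r/2=143/9857: DF=(1 − 143/9857·(0))/(1+143/9857) = 9857/10000 ≈ 0.985700
step 2 [1y] swap r/2=449/19408: DF=(1 − 449/19408·(0.985700))/(1+449/19408) = 9551/10000 ≈ 0.955100
step 3 [1.5y] swap r/2=577/28831: DF=(1 − 577/28831·(0.985700+0.955100))/(1+577/28831) = 9423/10000 ≈ 0.942300
step 4 [2y] bond c/2=27/800: DF=(8204897/8000000 − 27/800·(0.985700+0.955100+0.942300))/(1+27/800) = 449/500 ≈ 0.898000
step 5 [2.5y] bond c/2=17/400: DF=(4374103/4000000 − 17/400·(0.985700+0.955100+0.942300+0.898000))/(1+17/400) = 2237/2500 ≈ 0.894800
step 6 [3y] swap r/2=1081/55678: DF=(1 − 1081/55678·(0.985700+0.955100+0.942300+0.898000+0.894800))/(1+1081/55678) = 8919/10000 ≈ 0.891900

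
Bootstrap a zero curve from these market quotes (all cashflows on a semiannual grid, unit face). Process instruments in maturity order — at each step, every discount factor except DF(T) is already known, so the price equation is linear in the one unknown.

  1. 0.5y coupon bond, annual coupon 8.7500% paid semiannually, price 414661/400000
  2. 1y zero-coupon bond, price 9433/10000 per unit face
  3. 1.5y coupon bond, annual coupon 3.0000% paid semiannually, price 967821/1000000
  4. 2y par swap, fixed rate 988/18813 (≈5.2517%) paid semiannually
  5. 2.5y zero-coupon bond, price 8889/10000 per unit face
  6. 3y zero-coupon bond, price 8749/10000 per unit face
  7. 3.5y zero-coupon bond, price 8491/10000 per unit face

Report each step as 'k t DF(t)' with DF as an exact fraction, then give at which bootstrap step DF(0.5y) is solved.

step 1 [0.5y] bond c/2=7/160: DF=(414661/400000 − 7/160·(0))/(1+7/160) = 2483/2500 ≈ 0.993200
step 2 [1y] zero: DF = P = 9433/10000 ≈ 0.943300
step 3 [1.5y] bond c/2=3/200: DF=(967821/1000000 − 3/200·(0.993200+0.943300))/(1+3/200) = 9249/10000 ≈ 0.924900
step 4 [2y] swap r/2=494/18813: DF=(1 − 494/18813·(0.993200+0.943300+0.924900))/(1+494/18813) = 2253/2500 ≈ 0.901200
step 5 [2.5y] zero: DF = P = 8889/10000 ≈ 0.888900
step 6 [3y] zero: DF = P = 8749/10000 ≈ 0.874900
step 7 [3.5y] zero: DF = P = 8491/10000 ≈ 0.849100

1 1/2 2483/2500
2 1 9433/10000
3 3/2 9249/10000
4 2 2253/2500
5 5/2 8889/10000
6 3 8749/10000
7 7/2 8491/10000
DF(0.5y) is solved at step 1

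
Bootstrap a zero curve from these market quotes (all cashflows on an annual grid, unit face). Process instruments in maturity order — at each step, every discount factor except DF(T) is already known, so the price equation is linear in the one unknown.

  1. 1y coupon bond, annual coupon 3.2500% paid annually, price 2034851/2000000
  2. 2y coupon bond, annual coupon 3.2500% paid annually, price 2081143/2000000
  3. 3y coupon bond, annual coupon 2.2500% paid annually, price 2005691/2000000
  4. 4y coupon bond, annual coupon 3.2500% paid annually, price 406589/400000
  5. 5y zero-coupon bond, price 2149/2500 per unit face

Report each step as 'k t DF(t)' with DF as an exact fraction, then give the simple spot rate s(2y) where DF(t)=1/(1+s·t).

1 1 4927/5000
2 2 1221/1250
3 3 586/625
4 4 2233/2500
5 5 2149/2500
s(2y) = (1/(1221/1250) − 1)/(2) = 29/2442 ≈ 1.1876%

step 1 [1y] bond c/1=13/400: DF=(2034851/2000000 − 13/400·(0))/(1+13/400) = 4927/5000 ≈ 0.985400
step 2 [2y] bond c/1=13/400: DF=(2081143/2000000 − 13/400·(0.985400))/(1+13/400) = 1221/1250 ≈ 0.976800
step 3 [3y] bond c/1=9/400: DF=(2005691/2000000 − 9/400·(0.985400+0.976800))/(1+9/400) = 586/625 ≈ 0.937600
step 4 [4y] bond c/1=13/400: DF=(406589/400000 − 13/400·(0.985400+0.976800+0.937600))/(1+13/400) = 2233/2500 ≈ 0.893200
step 5 [5y] zero: DF = P = 2149/2500 ≈ 0.859600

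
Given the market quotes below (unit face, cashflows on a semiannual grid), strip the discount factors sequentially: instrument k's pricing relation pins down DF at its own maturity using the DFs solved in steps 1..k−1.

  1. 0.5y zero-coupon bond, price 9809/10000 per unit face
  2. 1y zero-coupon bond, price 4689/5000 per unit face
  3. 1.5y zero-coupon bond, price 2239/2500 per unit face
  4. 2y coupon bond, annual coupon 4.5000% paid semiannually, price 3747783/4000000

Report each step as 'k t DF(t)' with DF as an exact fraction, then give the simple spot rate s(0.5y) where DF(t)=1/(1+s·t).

1 1/2 9809/10000
2 1 4689/5000
3 3/2 2239/2500
4 2 534/625
s(0.5y) = (1/(9809/10000) − 1)/(1/2) = 382/9809 ≈ 3.8944%

step 1 [0.5y] zero: DF = P = 9809/10000 ≈ 0.980900
step 2 [1y] zero: DF = P = 4689/5000 ≈ 0.937800
step 3 [1.5y] zero: DF = P = 2239/2500 ≈ 0.895600
step 4 [2y] bond c/2=9/400: DF=(3747783/4000000 − 9/400·(0.980900+0.937800+0.895600))/(1+9/400) = 534/625 ≈ 0.854400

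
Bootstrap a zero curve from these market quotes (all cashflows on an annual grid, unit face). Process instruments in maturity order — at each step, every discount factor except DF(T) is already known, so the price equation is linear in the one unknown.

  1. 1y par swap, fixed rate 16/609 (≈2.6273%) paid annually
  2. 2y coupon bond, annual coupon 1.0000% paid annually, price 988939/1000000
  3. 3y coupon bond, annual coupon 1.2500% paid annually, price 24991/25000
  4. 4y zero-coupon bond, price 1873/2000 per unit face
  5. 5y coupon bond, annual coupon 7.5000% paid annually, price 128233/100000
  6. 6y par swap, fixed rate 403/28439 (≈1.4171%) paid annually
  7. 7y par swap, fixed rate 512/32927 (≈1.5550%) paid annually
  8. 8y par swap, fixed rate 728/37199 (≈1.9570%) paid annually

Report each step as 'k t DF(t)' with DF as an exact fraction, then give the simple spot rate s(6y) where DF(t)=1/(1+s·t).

step 1 [1y] swap r/1=16/609: DF=(1 − 16/609·(0))/(1+16/609) = 609/625 ≈ 0.974400
step 2 [2y] bond c/1=1/100: DF=(988939/1000000 − 1/100·(0.974400))/(1+1/100) = 1939/2000 ≈ 0.969500
step 3 [3y] bond c/1=1/80: DF=(24991/25000 − 1/80·(0.974400+0.969500))/(1+1/80) = 9633/10000 ≈ 0.963300
step 4 [4y] zero: DF = P = 1873/2000 ≈ 0.936500
step 5 [5y] bond c/1=3/40: DF=(128233/100000 − 3/40·(0.974400+0.969500+0.963300+0.936500))/(1+3/40) = 9247/10000 ≈ 0.924700
step 6 [6y] swap r/1=403/28439: DF=(1 − 403/28439·(0.974400+0.969500+0.963300+0.936500+0.924700))/(1+403/28439) = 4597/5000 ≈ 0.919400
step 7 [7y] swap r/1=512/32927: DF=(1 − 512/32927·(0.974400+0.969500+0.963300+0.936500+0.924700+0.919400))/(1+512/32927) = 561/625 ≈ 0.897600
step 8 [8y] swap r/1=728/37199: DF=(1 − 728/37199·(0.974400+0.969500+0.963300+0.936500+0.924700+0.919400+0.897600))/(1+728/37199) = 534/625 ≈ 0.854400

1 1 609/625
2 2 1939/2000
3 3 9633/10000
4 4 1873/2000
5 5 9247/10000
6 6 4597/5000
7 7 561/625
8 8 534/625
s(6y) = (1/(4597/5000) − 1)/(6) = 403/27582 ≈ 1.4611%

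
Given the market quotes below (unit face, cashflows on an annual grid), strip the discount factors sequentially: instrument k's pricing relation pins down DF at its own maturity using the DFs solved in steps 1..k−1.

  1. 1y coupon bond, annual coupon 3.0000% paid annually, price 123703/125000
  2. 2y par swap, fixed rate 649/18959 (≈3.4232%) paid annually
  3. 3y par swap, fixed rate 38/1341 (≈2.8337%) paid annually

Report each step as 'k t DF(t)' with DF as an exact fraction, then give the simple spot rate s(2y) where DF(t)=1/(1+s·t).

step 1 [1y] bond c/1=3/100: DF=(123703/125000 − 3/100·(0))/(1+3/100) = 1201/1250 ≈ 0.960800
step 2 [2y] swap r/1=649/18959: DF=(1 − 649/18959·(0.960800))/(1+649/18959) = 9351/10000 ≈ 0.935100
step 3 [3y] swap r/1=38/1341: DF=(1 − 38/1341·(0.960800+0.935100))/(1+38/1341) = 4601/5000 ≈ 0.920200

1 1 1201/1250
2 2 9351/10000
3 3 4601/5000
s(2y) = (1/(9351/10000) − 1)/(2) = 649/18702 ≈ 3.4702%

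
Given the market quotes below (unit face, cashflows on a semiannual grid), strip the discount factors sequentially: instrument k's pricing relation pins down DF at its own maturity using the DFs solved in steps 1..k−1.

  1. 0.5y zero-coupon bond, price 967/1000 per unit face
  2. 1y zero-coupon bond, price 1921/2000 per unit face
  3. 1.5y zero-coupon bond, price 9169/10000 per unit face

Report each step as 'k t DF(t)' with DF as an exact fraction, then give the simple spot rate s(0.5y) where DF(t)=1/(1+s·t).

step 1 [0.5y] zero: DF = P = 967/1000 ≈ 0.967000
step 2 [1y] zero: DF = P = 1921/2000 ≈ 0.960500
step 3 [1.5y] zero: DF = P = 9169/10000 ≈ 0.916900

1 1/2 967/1000
2 1 1921/2000
3 3/2 9169/10000
s(0.5y) = (1/(967/1000) − 1)/(1/2) = 66/967 ≈ 6.8252%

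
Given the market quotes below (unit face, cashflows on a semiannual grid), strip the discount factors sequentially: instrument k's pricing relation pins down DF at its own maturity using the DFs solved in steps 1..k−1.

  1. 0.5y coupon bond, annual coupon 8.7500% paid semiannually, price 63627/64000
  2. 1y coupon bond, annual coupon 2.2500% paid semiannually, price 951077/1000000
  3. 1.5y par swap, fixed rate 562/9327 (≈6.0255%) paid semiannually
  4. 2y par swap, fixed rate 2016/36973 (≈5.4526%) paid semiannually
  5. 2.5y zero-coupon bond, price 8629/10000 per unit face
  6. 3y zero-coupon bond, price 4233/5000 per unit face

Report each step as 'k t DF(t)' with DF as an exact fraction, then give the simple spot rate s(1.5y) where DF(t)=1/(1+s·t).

step 1 [0.5y] bond c/2=7/160: DF=(63627/64000 − 7/160·(0))/(1+7/160) = 381/400 ≈ 0.952500
step 2 [1y] bond c/2=9/800: DF=(951077/1000000 − 9/800·(0.952500))/(1+9/800) = 9299/10000 ≈ 0.929900
step 3 [1.5y] swap r/2=281/9327: DF=(1 − 281/9327·(0.952500+0.929900))/(1+281/9327) = 9157/10000 ≈ 0.915700
step 4 [2y] swap r/2=1008/36973: DF=(1 − 1008/36973·(0.952500+0.929900+0.915700))/(1+1008/36973) = 562/625 ≈ 0.899200
step 5 [2.5y] zero: DF = P = 8629/10000 ≈ 0.862900
step 6 [3y] zero: DF = P = 4233/5000 ≈ 0.846600

1 1/2 381/400
2 1 9299/10000
3 3/2 9157/10000
4 2 562/625
5 5/2 8629/10000
6 3 4233/5000
s(1.5y) = (1/(9157/10000) − 1)/(3/2) = 562/9157 ≈ 6.1374%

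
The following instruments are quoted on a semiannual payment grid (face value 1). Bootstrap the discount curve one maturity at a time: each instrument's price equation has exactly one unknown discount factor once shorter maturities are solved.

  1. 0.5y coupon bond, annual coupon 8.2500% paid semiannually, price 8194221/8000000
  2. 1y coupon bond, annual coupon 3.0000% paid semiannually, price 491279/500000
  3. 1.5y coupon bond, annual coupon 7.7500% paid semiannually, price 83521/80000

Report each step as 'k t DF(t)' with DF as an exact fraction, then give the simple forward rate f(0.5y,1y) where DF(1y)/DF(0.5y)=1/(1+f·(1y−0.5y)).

1 1/2 9837/10000
2 1 1907/2000
3 3/2 583/625
f(0.5y,1y) = ((9837/10000)/(1907/2000) − 1)/(1/2) = 604/9535 ≈ 6.3346%

step 1 [0.5y] bond c/2=33/800: DF=(8194221/8000000 − 33/800·(0))/(1+33/800) = 9837/10000 ≈ 0.983700
step 2 [1y] bond c/2=3/200: DF=(491279/500000 − 3/200·(0.983700))/(1+3/200) = 1907/2000 ≈ 0.953500
step 3 [1.5y] bond c/2=31/800: DF=(83521/80000 − 31/800·(0.983700+0.953500))/(1+31/800) = 583/625 ≈ 0.932800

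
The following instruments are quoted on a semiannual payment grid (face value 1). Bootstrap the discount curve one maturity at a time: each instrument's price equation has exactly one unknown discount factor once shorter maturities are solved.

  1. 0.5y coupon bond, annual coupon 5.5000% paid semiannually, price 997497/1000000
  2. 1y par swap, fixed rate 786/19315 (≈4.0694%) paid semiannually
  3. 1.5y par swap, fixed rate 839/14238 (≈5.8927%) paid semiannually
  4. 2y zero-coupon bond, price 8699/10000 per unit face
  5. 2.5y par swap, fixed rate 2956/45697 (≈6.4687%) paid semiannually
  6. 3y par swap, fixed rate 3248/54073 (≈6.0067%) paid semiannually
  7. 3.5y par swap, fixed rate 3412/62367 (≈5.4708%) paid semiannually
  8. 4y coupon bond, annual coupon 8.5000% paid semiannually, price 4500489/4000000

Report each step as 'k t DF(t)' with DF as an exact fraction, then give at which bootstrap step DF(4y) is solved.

step 1 [0.5y] bond c/2=11/400: DF=(997497/1000000 − 11/400·(0))/(1+11/400) = 2427/2500 ≈ 0.970800
step 2 [1y] swap r/2=393/19315: DF=(1 − 393/19315·(0.970800))/(1+393/19315) = 9607/10000 ≈ 0.960700
step 3 [1.5y] swap r/2=839/28476: DF=(1 − 839/28476·(0.970800+0.960700))/(1+839/28476) = 9161/10000 ≈ 0.916100
step 4 [2y] zero: DF = P = 8699/10000 ≈ 0.869900
step 5 [2.5y] swap r/2=1478/45697: DF=(1 − 1478/45697·(0.970800+0.960700+0.916100+0.869900))/(1+1478/45697) = 4261/5000 ≈ 0.852200
step 6 [3y] swap r/2=1624/54073: DF=(1 − 1624/54073·(0.970800+0.960700+0.916100+0.869900+0.852200))/(1+1624/54073) = 1047/1250 ≈ 0.837600
step 7 [3.5y] swap r/2=1706/62367: DF=(1 − 1706/62367·(0.970800+0.960700+0.916100+0.869900+0.852200+0.837600))/(1+1706/62367) = 4147/5000 ≈ 0.829400
step 8 [4y] bond c/2=17/400: DF=(4500489/4000000 − 17/400·(0.970800+0.960700+0.916100+0.869900+0.852200+0.837600+0.829400))/(1+17/400) = 33/40 ≈ 0.825000

1 1/2 2427/2500
2 1 9607/10000
3 3/2 9161/10000
4 2 8699/10000
5 5/2 4261/5000
6 3 1047/1250
7 7/2 4147/5000
8 4 33/40
DF(4y) is solved at step 8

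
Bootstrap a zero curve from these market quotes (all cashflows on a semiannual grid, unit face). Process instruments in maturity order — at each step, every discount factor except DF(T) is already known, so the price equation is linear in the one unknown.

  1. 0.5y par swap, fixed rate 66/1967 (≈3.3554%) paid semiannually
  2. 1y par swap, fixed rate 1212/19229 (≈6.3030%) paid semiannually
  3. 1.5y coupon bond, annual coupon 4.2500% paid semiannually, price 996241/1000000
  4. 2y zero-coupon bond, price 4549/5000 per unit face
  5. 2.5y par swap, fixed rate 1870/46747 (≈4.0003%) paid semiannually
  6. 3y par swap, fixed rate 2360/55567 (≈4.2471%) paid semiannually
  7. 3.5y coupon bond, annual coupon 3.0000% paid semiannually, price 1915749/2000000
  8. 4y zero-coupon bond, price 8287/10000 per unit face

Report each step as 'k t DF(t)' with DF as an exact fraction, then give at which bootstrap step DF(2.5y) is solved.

1 1/2 1967/2000
2 1 4697/5000
3 3/2 1871/2000
4 2 4549/5000
5 5/2 1813/2000
6 3 441/500
7 7/2 1077/1250
8 4 8287/10000
DF(2.5y) is solved at step 5

step 1 [0.5y] swap r/2=33/1967: DF=(1 − 33/1967·(0))/(1+33/1967) = 1967/2000 ≈ 0.983500
step 2 [1y] swap r/2=606/19229: DF=(1 − 606/19229·(0.983500))/(1+606/19229) = 4697/5000 ≈ 0.939400
step 3 [1.5y] bond c/2=17/800: DF=(996241/1000000 − 17/800·(0.983500+0.939400))/(1+17/800) = 1871/2000 ≈ 0.935500
step 4 [2y] zero: DF = P = 4549/5000 ≈ 0.909800
step 5 [2.5y] swap r/2=935/46747: DF=(1 − 935/46747·(0.983500+0.939400+0.935500+0.909800))/(1+935/46747) = 1813/2000 ≈ 0.906500
step 6 [3y] swap r/2=1180/55567: DF=(1 − 1180/55567·(0.983500+0.939400+0.935500+0.909800+0.906500))/(1+1180/55567) = 441/500 ≈ 0.882000
step 7 [3.5y] bond c/2=3/200: DF=(1915749/2000000 − 3/200·(0.983500+0.939400+0.935500+0.909800+0.906500+0.882000))/(1+3/200) = 1077/1250 ≈ 0.861600
step 8 [4y] zero: DF = P = 8287/10000 ≈ 0.828700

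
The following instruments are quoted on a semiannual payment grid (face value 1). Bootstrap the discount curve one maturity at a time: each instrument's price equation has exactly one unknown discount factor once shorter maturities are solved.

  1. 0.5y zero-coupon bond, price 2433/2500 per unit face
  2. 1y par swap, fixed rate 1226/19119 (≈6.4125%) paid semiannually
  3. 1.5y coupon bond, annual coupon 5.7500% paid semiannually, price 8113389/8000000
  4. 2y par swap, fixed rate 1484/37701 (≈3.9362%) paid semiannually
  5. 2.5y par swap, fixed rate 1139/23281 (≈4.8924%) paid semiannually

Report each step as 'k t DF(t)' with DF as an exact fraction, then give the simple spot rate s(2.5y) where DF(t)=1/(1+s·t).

step 1 [0.5y] zero: DF = P = 2433/2500 ≈ 0.973200
step 2 [1y] swap r/2=613/19119: DF=(1 − 613/19119·(0.973200))/(1+613/19119) = 9387/10000 ≈ 0.938700
step 3 [1.5y] bond c/2=23/800: DF=(8113389/8000000 − 23/800·(0.973200+0.938700))/(1+23/800) = 2331/2500 ≈ 0.932400
step 4 [2y] swap r/2=742/37701: DF=(1 − 742/37701·(0.973200+0.938700+0.932400))/(1+742/37701) = 4629/5000 ≈ 0.925800
step 5 [2.5y] swap r/2=1139/46562: DF=(1 − 1139/46562·(0.973200+0.938700+0.932400+0.925800))/(1+1139/46562) = 8861/10000 ≈ 0.886100

1 1/2 2433/2500
2 1 9387/10000
3 3/2 2331/2500
4 2 4629/5000
5 5/2 8861/10000
s(2.5y) = (1/(8861/10000) − 1)/(5/2) = 2278/44305 ≈ 5.1416%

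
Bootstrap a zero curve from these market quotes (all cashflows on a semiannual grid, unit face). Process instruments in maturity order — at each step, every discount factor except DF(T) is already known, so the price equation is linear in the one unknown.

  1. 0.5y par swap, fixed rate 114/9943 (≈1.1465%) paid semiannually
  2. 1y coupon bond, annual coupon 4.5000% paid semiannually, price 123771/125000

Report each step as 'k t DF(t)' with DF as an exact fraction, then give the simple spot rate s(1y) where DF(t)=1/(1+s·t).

step 1 [0.5y] swap r/2=57/9943: DF=(1 − 57/9943·(0))/(1+57/9943) = 9943/10000 ≈ 0.994300
step 2 [1y] bond c/2=9/400: DF=(123771/125000 − 9/400·(0.994300))/(1+9/400) = 1893/2000 ≈ 0.946500

1 1/2 9943/10000
2 1 1893/2000
s(1y) = (1/(1893/2000) − 1)/(1) = 107/1893 ≈ 5.6524%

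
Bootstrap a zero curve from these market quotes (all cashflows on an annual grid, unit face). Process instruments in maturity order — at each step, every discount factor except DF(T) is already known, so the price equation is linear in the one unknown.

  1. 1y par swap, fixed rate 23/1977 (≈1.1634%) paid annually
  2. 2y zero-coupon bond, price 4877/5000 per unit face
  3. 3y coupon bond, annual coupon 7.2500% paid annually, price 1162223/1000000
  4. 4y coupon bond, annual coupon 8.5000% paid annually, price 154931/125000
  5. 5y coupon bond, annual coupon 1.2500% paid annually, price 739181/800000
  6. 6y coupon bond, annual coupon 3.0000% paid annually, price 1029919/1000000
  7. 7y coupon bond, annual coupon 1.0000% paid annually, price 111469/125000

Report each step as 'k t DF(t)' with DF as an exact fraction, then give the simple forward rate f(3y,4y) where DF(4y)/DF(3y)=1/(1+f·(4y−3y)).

step 1 [1y] swap r/1=23/1977: DF=(1 − 23/1977·(0))/(1+23/1977) = 1977/2000 ≈ 0.988500
step 2 [2y] zero: DF = P = 4877/5000 ≈ 0.975400
step 3 [3y] bond c/1=29/400: DF=(1162223/1000000 − 29/400·(0.988500+0.975400))/(1+29/400) = 9509/10000 ≈ 0.950900
step 4 [4y] bond c/1=17/200: DF=(154931/125000 − 17/200·(0.988500+0.975400+0.950900))/(1+17/200) = 457/500 ≈ 0.914000
step 5 [5y] bond c/1=1/80: DF=(739181/800000 − 1/80·(0.988500+0.975400+0.950900+0.914000))/(1+1/80) = 8653/10000 ≈ 0.865300
step 6 [6y] bond c/1=3/100: DF=(1029919/1000000 − 3/100·(0.988500+0.975400+0.950900+0.914000+0.865300))/(1+3/100) = 1079/1250 ≈ 0.863200
step 7 [7y] bond c/1=1/100: DF=(111469/125000 − 1/100·(0.988500+0.975400+0.950900+0.914000+0.865300+0.863200))/(1+1/100) = 8279/10000 ≈ 0.827900

1 1 1977/2000
2 2 4877/5000
3 3 9509/10000
4 4 457/500
5 5 8653/10000
6 6 1079/1250
7 7 8279/10000
f(3y,4y) = ((9509/10000)/(457/500) − 1)/(1) = 369/9140 ≈ 4.0372%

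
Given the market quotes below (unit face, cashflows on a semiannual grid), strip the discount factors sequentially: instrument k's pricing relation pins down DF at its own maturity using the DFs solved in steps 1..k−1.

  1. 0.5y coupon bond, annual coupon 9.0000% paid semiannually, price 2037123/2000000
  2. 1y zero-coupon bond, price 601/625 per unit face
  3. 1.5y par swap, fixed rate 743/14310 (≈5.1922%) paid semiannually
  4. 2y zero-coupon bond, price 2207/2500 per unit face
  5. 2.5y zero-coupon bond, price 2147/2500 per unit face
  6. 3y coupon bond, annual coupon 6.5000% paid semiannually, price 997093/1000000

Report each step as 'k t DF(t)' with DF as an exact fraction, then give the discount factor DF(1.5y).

step 1 [0.5y] bond c/2=9/200: DF=(2037123/2000000 − 9/200·(0))/(1+9/200) = 9747/10000 ≈ 0.974700
step 2 [1y] zero: DF = P = 601/625 ≈ 0.961600
step 3 [1.5y] swap r/2=743/28620: DF=(1 − 743/28620·(0.974700+0.961600))/(1+743/28620) = 9257/10000 ≈ 0.925700
step 4 [2y] zero: DF = P = 2207/2500 ≈ 0.882800
step 5 [2.5y] zero: DF = P = 2147/2500 ≈ 0.858800
step 6 [3y] bond c/2=13/400: DF=(997093/1000000 − 13/400·(0.974700+0.961600+0.925700+0.882800+0.858800))/(1+13/400) = 513/625 ≈ 0.820800

1 1/2 9747/10000
2 1 601/625
3 3/2 9257/10000
4 2 2207/2500
5 5/2 2147/2500
6 3 513/625
DF(1.5y) = 9257/10000 ≈ 0.925700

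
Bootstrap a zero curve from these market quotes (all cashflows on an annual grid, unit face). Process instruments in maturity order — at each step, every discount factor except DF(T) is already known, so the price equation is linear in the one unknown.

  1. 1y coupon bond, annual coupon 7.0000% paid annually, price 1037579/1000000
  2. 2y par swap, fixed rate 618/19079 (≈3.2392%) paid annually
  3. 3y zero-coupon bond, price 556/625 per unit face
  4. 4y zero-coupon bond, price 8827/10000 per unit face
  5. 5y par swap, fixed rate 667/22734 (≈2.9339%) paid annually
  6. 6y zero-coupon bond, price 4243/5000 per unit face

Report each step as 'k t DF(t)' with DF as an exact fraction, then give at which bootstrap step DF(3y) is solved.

step 1 [1y] bond c/1=7/100: DF=(1037579/1000000 − 7/100·(0))/(1+7/100) = 9697/10000 ≈ 0.969700
step 2 [2y] swap r/1=618/19079: DF=(1 − 618/19079·(0.969700))/(1+618/19079) = 4691/5000 ≈ 0.938200
step 3 [3y] zero: DF = P = 556/625 ≈ 0.889600
step 4 [4y] zero: DF = P = 8827/10000 ≈ 0.882700
step 5 [5y] swap r/1=667/22734: DF=(1 − 667/22734·(0.969700+0.938200+0.889600+0.882700))/(1+667/22734) = 4333/5000 ≈ 0.866600
step 6 [6y] zero: DF = P = 4243/5000 ≈ 0.848600

1 1 9697/10000
2 2 4691/5000
3 3 556/625
4 4 8827/10000
5 5 4333/5000
6 6 4243/5000
DF(3y) is solved at step 3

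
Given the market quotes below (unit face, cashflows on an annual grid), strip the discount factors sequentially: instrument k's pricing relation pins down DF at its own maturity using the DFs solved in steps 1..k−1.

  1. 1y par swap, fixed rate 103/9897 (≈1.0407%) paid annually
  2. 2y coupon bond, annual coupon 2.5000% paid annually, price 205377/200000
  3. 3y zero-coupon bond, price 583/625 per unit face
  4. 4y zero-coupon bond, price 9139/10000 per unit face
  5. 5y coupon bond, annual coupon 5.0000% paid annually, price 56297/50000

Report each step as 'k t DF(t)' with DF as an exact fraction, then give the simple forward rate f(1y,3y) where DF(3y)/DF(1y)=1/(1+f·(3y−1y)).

1 1 9897/10000
2 2 9777/10000
3 3 583/625
4 4 9139/10000
5 5 8907/10000
f(1y,3y) = ((9897/10000)/(583/625) − 1)/(2) = 569/18656 ≈ 3.0500%

step 1 [1y] swap r/1=103/9897: DF=(1 − 103/9897·(0))/(1+103/9897) = 9897/10000 ≈ 0.989700
step 2 [2y] bond c/1=1/40: DF=(205377/200000 − 1/40·(0.989700))/(1+1/40) = 9777/10000 ≈ 0.977700
step 3 [3y] zero: DF = P = 583/625 ≈ 0.932800
step 4 [4y] zero: DF = P = 9139/10000 ≈ 0.913900
step 5 [5y] bond c/1=1/20: DF=(56297/50000 − 1/20·(0.989700+0.977700+0.932800+0.913900))/(1+1/20) = 8907/10000 ≈ 0.890700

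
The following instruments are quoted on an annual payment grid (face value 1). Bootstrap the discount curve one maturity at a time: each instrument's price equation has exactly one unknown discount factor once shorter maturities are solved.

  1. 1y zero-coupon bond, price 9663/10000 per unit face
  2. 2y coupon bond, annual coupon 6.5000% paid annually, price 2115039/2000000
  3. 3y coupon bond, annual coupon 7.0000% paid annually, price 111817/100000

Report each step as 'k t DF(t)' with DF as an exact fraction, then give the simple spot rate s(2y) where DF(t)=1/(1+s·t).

step 1 [1y] zero: DF = P = 9663/10000 ≈ 0.966300
step 2 [2y] bond c/1=13/200: DF=(2115039/2000000 − 13/200·(0.966300))/(1+13/200) = 467/500 ≈ 0.934000
step 3 [3y] bond c/1=7/100: DF=(111817/100000 − 7/100·(0.966300+0.934000))/(1+7/100) = 9207/10000 ≈ 0.920700

1 1 9663/10000
2 2 467/500
3 3 9207/10000
s(2y) = (1/(467/500) − 1)/(2) = 33/934 ≈ 3.5332%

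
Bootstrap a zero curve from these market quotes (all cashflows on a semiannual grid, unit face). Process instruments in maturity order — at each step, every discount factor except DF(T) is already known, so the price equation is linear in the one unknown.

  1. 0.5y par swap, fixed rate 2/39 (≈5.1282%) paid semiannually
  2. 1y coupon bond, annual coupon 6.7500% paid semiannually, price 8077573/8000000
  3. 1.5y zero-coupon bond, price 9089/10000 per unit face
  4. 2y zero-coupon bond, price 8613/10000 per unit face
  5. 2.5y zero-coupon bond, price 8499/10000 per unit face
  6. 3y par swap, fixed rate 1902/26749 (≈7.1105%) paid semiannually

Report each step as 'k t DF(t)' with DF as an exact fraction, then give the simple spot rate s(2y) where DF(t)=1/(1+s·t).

1 1/2 39/40
2 1 9449/10000
3 3/2 9089/10000
4 2 8613/10000
5 5/2 8499/10000
6 3 4049/5000
s(2y) = (1/(8613/10000) − 1)/(2) = 1387/17226 ≈ 8.0518%

step 1 [0.5y] swap r/2=1/39: DF=(1 − 1/39·(0))/(1+1/39) = 39/40 ≈ 0.975000
step 2 [1y] bond c/2=27/800: DF=(8077573/8000000 − 27/800·(0.975000))/(1+27/800) = 9449/10000 ≈ 0.944900
step 3 [1.5y] zero: DF = P = 9089/10000 ≈ 0.908900
step 4 [2y] zero: DF = P = 8613/10000 ≈ 0.861300
step 5 [2.5y] zero: DF = P = 8499/10000 ≈ 0.849900
step 6 [3y] swap r/2=951/26749: DF=(1 − 951/26749·(0.975000+0.944900+0.908900+0.861300+0.849900))/(1+951/26749) = 4049/5000 ≈ 0.809800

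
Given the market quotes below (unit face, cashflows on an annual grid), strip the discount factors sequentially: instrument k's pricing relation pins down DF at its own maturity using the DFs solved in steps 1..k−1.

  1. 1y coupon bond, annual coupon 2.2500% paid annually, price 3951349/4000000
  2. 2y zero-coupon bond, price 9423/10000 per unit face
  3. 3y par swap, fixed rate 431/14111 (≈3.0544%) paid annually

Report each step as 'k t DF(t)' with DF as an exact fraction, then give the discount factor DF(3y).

step 1 [1y] bond c/1=9/400: DF=(3951349/4000000 − 9/400·(0))/(1+9/400) = 9661/10000 ≈ 0.966100
step 2 [2y] zero: DF = P = 9423/10000 ≈ 0.942300
step 3 [3y] swap r/1=431/14111: DF=(1 − 431/14111·(0.966100+0.942300))/(1+431/14111) = 4569/5000 ≈ 0.913800

1 1 9661/10000
2 2 9423/10000
3 3 4569/5000
DF(3y) = 4569/5000 ≈ 0.913800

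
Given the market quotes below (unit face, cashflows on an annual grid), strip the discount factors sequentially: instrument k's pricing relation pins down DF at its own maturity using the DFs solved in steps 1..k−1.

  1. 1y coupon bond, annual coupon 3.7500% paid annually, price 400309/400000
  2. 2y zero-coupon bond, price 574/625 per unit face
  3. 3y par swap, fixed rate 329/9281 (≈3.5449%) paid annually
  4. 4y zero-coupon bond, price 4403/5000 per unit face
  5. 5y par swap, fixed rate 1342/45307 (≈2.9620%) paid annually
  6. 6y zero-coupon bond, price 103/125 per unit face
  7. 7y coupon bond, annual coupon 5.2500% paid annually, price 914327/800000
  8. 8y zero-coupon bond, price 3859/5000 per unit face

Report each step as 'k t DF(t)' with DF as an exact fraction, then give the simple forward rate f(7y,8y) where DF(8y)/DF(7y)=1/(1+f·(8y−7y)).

step 1 [1y] bond c/1=3/80: DF=(400309/400000 − 3/80·(0))/(1+3/80) = 4823/5000 ≈ 0.964600
step 2 [2y] zero: DF = P = 574/625 ≈ 0.918400
step 3 [3y] swap r/1=329/9281: DF=(1 − 329/9281·(0.964600+0.918400))/(1+329/9281) = 9013/10000 ≈ 0.901300
step 4 [4y] zero: DF = P = 4403/5000 ≈ 0.880600
step 5 [5y] swap r/1=1342/45307: DF=(1 − 1342/45307·(0.964600+0.918400+0.901300+0.880600))/(1+1342/45307) = 4329/5000 ≈ 0.865800
step 6 [6y] zero: DF = P = 103/125 ≈ 0.824000
step 7 [7y] bond c/1=21/400: DF=(914327/800000 − 21/400·(0.964600+0.918400+0.901300+0.880600+0.865800+0.824000))/(1+21/400) = 2047/2500 ≈ 0.818800
step 8 [8y] zero: DF = P = 3859/5000 ≈ 0.771800

1 1 4823/5000
2 2 574/625
3 3 9013/10000
4 4 4403/5000
5 5 4329/5000
6 6 103/125
7 7 2047/2500
8 8 3859/5000
f(7y,8y) = ((2047/2500)/(3859/5000) − 1)/(1) = 235/3859 ≈ 6.0897%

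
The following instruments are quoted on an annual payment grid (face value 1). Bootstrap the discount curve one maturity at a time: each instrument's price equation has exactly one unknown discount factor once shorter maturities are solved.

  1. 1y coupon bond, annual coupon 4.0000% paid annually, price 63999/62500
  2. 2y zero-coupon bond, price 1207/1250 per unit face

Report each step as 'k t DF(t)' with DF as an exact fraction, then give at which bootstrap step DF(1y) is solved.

step 1 [1y] bond c/1=1/25: DF=(63999/62500 − 1/25·(0))/(1+1/25) = 4923/5000 ≈ 0.984600
step 2 [2y] zero: DF = P = 1207/1250 ≈ 0.965600

1 1 4923/5000
2 2 1207/1250
DF(1y) is solved at step 1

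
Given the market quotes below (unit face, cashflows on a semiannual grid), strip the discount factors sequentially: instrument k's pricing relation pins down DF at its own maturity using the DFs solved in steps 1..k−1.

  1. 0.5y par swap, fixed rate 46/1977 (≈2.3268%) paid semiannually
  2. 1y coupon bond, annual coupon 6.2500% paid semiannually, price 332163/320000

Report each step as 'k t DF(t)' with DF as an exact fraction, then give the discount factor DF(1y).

step 1 [0.5y] swap r/2=23/1977: DF=(1 − 23/1977·(0))/(1+23/1977) = 1977/2000 ≈ 0.988500
step 2 [1y] bond c/2=1/32: DF=(332163/320000 − 1/32·(0.988500))/(1+1/32) = 4883/5000 ≈ 0.976600

1 1/2 1977/2000
2 1 4883/5000
DF(1y) = 4883/5000 ≈ 0.976600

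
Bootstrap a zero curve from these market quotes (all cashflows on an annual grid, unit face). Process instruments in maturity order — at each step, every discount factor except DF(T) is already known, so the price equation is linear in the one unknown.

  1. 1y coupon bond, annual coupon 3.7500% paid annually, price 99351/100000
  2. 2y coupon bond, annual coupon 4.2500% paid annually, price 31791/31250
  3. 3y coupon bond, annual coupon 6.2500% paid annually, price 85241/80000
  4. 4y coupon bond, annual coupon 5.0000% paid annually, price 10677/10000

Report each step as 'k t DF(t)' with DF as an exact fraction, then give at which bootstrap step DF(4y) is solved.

step 1 [1y] bond c/1=3/80: DF=(99351/100000 − 3/80·(0))/(1+3/80) = 1197/1250 ≈ 0.957600
step 2 [2y] bond c/1=17/400: DF=(31791/31250 − 17/400·(0.957600))/(1+17/400) = 1171/1250 ≈ 0.936800
step 3 [3y] bond c/1=1/16: DF=(85241/80000 − 1/16·(0.957600+0.936800))/(1+1/16) = 4457/5000 ≈ 0.891400
step 4 [4y] bond c/1=1/20: DF=(10677/10000 − 1/20·(0.957600+0.936800+0.891400))/(1+1/20) = 4421/5000 ≈ 0.884200

1 1 1197/1250
2 2 1171/1250
3 3 4457/5000
4 4 4421/5000
DF(4y) is solved at step 4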